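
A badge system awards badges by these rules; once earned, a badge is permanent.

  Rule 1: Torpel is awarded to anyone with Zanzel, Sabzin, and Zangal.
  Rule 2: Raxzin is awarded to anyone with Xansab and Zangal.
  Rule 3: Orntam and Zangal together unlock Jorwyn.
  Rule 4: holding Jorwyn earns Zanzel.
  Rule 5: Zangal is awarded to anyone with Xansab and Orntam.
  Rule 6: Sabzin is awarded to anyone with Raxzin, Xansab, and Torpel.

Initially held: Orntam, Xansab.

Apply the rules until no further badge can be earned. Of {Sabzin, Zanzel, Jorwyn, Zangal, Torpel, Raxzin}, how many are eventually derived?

4

With Xansab and Orntam, Zangal is earned (Rule 5).
With Orntam and Zangal, Jorwyn is earned (Rule 3).
With Xansab and Zangal, Raxzin is earned (Rule 2).
With Jorwyn, Zanzel is earned (Rule 4).
Sabzin would need Raxzin, Xansab, and Torpel (Rule 6), but Torpel is never earned.
Zanzel: reached.
Jorwyn: reached.
Zangal: reached.
Torpel would need Zanzel, Sabzin, and Zangal (Rule 1), but Sabzin is never earned.
Raxzin: reached.
Reached: Zanzel, Jorwyn, Zangal, and Raxzin — 4 of the 6.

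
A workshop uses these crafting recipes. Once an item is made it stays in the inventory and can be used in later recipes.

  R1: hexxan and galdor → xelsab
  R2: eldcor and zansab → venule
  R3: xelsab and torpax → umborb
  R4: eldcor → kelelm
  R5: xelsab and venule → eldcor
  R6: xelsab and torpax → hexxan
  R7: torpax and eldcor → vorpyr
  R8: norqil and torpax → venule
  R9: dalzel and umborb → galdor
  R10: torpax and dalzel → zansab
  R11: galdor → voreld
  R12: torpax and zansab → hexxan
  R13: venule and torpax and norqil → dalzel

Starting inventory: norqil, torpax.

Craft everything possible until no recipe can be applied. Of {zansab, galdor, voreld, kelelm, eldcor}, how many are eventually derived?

norqil and torpax → venule (R8).
Using R13, venule, torpax, and norqil make dalzel.
Using R10, torpax and dalzel make zansab.
zansab: reached.
galdor would need dalzel and umborb (R9), but umborb is never obtained.
voreld would need galdor (R11), but galdor is never obtained.
kelelm would need eldcor (R4), but eldcor is never obtained.
eldcor would need xelsab and venule (R5), but xelsab is never obtained.
Reached: zansab — 1 of the 5.

1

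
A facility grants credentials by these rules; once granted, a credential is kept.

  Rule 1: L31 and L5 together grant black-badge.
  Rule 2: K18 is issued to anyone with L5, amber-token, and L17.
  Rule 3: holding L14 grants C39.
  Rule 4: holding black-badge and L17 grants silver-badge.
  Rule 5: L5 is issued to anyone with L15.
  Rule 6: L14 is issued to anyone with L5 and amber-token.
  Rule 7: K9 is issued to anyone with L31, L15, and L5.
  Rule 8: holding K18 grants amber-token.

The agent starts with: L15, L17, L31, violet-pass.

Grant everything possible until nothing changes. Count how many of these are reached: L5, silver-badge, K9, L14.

Holding L15 grants L5 (Rule 5).
Holding L31 and L5 grants black-badge (Rule 1).
Holding L31, L15, and L5 grants K9 (Rule 7).
Holding black-badge and L17 grants silver-badge (Rule 4).
L5: reached.
silver-badge: reached.
K9: reached.
L14 would need L5 and amber-token (Rule 6), but amber-token is never granted.
Reached: L5, silver-badge, and K9 — 3 of the 4.

3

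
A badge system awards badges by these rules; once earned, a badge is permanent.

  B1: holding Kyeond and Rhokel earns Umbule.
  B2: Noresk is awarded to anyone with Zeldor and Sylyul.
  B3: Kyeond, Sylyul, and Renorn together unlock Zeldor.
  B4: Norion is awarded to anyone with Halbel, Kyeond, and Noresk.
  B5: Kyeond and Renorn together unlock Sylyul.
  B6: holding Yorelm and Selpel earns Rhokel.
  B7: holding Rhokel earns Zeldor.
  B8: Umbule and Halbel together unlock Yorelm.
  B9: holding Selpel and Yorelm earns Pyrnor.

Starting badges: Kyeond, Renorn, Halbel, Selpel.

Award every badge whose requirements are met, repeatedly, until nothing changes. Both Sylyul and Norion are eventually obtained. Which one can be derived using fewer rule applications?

Sylyul: With Kyeond and Renorn, Sylyul is earned (B5). [1 rule application]
Norion: With Kyeond and Renorn, Sylyul is earned (B5). With Kyeond, Sylyul, and Renorn, Zeldor is earned (B3). With Zeldor and Sylyul, Noresk is earned (B2). With Halbel, Kyeond, and Noresk, Norion is earned (B4). [4 rule applications]
Sylyul needs fewer.

Sylyul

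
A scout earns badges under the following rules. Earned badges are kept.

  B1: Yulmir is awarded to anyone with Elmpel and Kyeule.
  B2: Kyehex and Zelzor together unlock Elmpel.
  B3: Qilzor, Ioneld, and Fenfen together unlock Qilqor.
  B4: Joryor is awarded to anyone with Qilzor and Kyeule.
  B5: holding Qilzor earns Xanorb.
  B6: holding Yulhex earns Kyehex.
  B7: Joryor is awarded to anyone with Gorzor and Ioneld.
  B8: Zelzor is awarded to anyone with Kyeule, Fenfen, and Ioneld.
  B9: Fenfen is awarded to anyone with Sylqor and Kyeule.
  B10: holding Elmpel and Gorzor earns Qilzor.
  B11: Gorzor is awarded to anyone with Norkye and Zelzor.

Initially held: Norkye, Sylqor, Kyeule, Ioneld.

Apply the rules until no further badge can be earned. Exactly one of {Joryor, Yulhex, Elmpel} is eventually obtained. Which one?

With Sylqor and Kyeule, Fenfen is earned (B9).
With Kyeule, Fenfen, and Ioneld, Zelzor is earned (B8).
With Norkye and Zelzor, Gorzor is earned (B11).
With Gorzor and Ioneld, Joryor is earned (B7).
No rule produces Yulhex, and it is not given. Elmpel would need Kyehex and Zelzor (B2), but Kyehex is never earned.

Joryor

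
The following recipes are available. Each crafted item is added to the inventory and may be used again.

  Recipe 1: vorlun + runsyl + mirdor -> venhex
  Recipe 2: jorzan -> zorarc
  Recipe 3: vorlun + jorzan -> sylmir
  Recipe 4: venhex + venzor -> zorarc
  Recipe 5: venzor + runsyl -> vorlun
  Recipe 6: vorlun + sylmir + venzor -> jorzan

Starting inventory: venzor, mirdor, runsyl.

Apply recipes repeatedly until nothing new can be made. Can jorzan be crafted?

No

jorzan would need vorlun, sylmir, and venzor (Recipe 6), but sylmir is never obtained.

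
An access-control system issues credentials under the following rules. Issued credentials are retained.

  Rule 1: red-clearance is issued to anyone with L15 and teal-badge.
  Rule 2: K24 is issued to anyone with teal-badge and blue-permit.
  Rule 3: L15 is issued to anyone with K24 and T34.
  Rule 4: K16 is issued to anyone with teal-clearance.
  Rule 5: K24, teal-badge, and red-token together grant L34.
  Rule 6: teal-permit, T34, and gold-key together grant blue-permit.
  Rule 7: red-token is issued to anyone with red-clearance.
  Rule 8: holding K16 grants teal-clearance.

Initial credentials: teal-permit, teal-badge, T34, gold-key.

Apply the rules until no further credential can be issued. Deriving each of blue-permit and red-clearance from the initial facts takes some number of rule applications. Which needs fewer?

blue-permit

blue-permit: Holding teal-permit, T34, and gold-key grants blue-permit (Rule 6). [1 rule application]
red-clearance: Holding teal-permit, T34, and gold-key grants blue-permit (Rule 6). Holding teal-badge and blue-permit grants K24 (Rule 2). Holding K24 and T34 grants L15 (Rule 3). Holding L15 and teal-badge grants red-clearance (Rule 1). [4 rule applications]
blue-permit needs fewer.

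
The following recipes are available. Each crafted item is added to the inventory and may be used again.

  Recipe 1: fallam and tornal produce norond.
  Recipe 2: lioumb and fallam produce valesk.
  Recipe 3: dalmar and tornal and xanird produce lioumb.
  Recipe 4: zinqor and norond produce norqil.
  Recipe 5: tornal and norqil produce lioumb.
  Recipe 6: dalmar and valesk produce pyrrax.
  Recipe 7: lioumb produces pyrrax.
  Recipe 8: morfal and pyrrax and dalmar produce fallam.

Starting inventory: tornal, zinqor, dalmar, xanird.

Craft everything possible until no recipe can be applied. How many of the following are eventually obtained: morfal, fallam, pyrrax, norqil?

1

Using Recipe 3, dalmar, tornal, and xanird make lioumb.
lioumb → pyrrax (Recipe 7).
No rule produces morfal, and it is not given.
fallam would need morfal, pyrrax, and dalmar (Recipe 8), but morfal is never obtained.
pyrrax: reached.
norqil would need zinqor and norond (Recipe 4), but norond is never obtained.
Reached: pyrrax — 1 of the 4.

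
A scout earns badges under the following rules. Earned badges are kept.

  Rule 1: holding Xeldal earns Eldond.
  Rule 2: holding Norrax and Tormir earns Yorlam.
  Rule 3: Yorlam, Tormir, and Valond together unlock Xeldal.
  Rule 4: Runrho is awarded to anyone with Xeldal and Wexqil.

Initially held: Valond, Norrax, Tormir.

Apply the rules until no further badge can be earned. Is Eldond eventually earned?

Yes

With Norrax and Tormir, Yorlam is earned (Rule 2).
With Yorlam, Tormir, and Valond, Xeldal is earned (Rule 3).
With Xeldal, Eldond is earned (Rule 1).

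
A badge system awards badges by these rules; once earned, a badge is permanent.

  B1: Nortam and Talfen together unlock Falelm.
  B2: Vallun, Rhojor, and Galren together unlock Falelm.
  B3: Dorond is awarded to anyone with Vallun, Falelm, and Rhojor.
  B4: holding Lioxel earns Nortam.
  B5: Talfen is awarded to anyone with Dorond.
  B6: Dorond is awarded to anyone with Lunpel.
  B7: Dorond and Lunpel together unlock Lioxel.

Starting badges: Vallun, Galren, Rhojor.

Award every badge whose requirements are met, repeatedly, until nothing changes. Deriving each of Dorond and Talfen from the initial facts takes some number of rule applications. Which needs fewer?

Dorond: With Vallun, Rhojor, and Galren, Falelm is earned (B2). With Vallun, Falelm, and Rhojor, Dorond is earned (B3). [2 rule applications]
Talfen: With Vallun, Rhojor, and Galren, Falelm is earned (B2). With Vallun, Falelm, and Rhojor, Dorond is earned (B3). With Dorond, Talfen is earned (B5). [3 rule applications]
Dorond needs fewer.

Dorond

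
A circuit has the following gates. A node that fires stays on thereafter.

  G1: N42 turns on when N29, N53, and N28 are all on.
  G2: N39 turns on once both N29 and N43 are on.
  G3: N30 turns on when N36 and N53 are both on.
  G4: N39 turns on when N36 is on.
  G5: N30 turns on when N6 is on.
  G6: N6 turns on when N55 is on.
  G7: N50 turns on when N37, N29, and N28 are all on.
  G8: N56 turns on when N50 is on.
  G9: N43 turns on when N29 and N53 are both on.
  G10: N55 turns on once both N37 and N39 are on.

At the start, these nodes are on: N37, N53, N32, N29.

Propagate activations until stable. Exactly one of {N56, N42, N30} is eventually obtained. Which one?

N29 and N53 are on, so N43 turns on (G9).
G2: N29 and N43 on → N39 on.
G10: N37 and N39 on → N55 on.
N55 is on, so N6 turns on (G6).
G5: N6 on → N30 on.
N56 would need N50 (G8), but N50 never turns on. N42 would need N29, N53, and N28 (G1), but N28 never turns on.

N30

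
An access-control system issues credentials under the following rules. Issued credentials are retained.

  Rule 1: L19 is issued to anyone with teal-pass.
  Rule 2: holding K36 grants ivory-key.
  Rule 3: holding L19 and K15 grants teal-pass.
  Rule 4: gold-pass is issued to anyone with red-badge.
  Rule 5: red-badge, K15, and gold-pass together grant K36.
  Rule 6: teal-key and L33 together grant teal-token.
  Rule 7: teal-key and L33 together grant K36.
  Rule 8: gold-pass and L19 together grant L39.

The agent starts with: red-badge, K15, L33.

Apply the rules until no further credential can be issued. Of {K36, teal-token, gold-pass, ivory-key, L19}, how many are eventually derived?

Holding red-badge grants gold-pass (Rule 4).
Holding red-badge, K15, and gold-pass grants K36 (Rule 5).
Holding K36 grants ivory-key (Rule 2).
K36: reached.
teal-token would need teal-key and L33 (Rule 6), but teal-key is never granted.
gold-pass: reached.
ivory-key: reached.
L19 would need teal-pass (Rule 1), but teal-pass is never granted.
Reached: K36, gold-pass, and ivory-key — 3 of the 5.

3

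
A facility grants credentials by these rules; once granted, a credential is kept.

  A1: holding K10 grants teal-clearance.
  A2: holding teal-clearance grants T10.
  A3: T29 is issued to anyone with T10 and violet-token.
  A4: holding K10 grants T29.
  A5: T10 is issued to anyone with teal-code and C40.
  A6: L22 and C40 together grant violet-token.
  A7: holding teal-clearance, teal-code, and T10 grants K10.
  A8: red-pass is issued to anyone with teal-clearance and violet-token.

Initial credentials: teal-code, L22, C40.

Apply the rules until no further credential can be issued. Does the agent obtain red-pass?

No

red-pass would need teal-clearance and violet-token (A8), but teal-clearance is never granted.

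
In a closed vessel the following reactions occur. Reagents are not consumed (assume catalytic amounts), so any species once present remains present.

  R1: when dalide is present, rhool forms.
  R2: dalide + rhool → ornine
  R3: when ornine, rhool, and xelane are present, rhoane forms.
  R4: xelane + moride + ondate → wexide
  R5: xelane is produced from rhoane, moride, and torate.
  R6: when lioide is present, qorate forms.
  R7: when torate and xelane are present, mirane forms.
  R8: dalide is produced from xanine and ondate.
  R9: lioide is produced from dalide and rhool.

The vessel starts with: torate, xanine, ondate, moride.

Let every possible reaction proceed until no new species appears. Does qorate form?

xanine and ondate present → dalide forms (R8).
dalide present → rhool forms (R1).
dalide and rhool present → lioide forms (R9).
lioide present → qorate forms (R6).

Yes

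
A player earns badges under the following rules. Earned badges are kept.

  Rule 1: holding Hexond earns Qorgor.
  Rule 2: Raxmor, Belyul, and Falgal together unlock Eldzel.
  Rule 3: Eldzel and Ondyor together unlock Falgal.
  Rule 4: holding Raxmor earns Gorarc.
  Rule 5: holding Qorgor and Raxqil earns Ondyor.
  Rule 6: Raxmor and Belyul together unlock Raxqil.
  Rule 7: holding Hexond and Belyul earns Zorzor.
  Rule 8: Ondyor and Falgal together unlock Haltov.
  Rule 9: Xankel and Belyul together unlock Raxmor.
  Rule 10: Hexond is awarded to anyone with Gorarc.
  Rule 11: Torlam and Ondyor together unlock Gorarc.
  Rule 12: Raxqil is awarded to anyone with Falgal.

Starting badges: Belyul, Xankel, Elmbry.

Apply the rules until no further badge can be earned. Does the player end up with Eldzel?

Eldzel would need Raxmor, Belyul, and Falgal (Rule 2), but Falgal is never earned.

No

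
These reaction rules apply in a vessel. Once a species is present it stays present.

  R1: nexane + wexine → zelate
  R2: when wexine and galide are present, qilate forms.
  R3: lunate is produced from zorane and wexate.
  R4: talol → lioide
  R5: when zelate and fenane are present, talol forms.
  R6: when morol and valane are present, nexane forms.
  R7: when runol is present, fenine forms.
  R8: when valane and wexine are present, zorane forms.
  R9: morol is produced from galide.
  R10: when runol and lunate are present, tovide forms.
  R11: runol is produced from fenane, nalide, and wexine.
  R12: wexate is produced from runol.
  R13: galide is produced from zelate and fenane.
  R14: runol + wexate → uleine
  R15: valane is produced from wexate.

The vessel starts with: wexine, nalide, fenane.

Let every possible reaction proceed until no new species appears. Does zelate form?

zelate would need nexane and wexine (R1), but nexane never forms.

No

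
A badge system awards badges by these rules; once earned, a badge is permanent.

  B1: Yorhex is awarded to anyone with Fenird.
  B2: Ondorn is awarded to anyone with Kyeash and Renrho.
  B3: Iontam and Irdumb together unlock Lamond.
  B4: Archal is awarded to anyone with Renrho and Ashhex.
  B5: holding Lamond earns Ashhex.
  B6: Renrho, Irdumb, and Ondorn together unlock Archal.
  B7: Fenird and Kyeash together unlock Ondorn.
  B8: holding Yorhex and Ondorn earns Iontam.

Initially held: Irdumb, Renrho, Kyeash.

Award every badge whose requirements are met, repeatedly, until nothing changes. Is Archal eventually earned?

With Kyeash and Renrho, Ondorn is earned (B2).
With Renrho, Irdumb, and Ondorn, Archal is earned (B6).

Yes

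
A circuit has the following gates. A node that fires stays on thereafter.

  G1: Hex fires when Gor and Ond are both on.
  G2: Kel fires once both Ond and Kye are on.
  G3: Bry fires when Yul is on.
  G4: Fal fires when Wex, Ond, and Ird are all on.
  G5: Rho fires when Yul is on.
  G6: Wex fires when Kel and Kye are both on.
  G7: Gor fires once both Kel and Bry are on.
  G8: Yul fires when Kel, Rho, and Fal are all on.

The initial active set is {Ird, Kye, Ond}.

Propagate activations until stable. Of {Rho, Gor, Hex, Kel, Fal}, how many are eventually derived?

Ond and Kye are on, so Kel fires (G2).
G6: Kel and Kye on → Wex on.
G4: Wex, Ond, and Ird on → Fal on.
Rho would need Yul (G5), but Yul never turns on.
Gor would need Kel and Bry (G7), but Bry never turns on.
Hex would need Gor and Ond (G1), but Gor never turns on.
Kel: reached.
Fal: reached.
Reached: Kel and Fal — 2 of the 5.

2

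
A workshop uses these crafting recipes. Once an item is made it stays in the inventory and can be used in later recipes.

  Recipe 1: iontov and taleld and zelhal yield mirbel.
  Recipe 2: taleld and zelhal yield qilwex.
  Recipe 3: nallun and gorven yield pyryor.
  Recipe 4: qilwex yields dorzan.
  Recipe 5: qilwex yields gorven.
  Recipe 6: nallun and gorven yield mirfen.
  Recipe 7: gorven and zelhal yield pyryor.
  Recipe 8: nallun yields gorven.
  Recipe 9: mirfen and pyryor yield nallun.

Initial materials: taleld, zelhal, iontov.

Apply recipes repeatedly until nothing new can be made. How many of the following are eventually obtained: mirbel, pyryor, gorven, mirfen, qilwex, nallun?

iontov and taleld and zelhal → mirbel (Recipe 1).
Using Recipe 2, taleld and zelhal make qilwex.
Using Recipe 5, qilwex makes gorven.
gorven and zelhal → pyryor (Recipe 7).
mirbel: reached.
pyryor: reached.
gorven: reached.
mirfen would need nallun and gorven (Recipe 6), but nallun is never obtained.
qilwex: reached.
nallun would need mirfen and pyryor (Recipe 9), but mirfen is never obtained.
Reached: mirbel, pyryor, gorven, and qilwex — 4 of the 6.

4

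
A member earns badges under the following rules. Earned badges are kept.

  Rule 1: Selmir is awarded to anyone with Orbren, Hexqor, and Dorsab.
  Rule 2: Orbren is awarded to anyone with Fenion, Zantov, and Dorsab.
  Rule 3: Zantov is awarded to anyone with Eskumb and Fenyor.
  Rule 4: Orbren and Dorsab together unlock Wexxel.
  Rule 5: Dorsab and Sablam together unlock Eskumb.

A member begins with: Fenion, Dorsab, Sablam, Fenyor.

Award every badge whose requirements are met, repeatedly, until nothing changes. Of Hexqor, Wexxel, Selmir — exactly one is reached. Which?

Wexxel

With Dorsab and Sablam, Eskumb is earned (Rule 5).
With Eskumb and Fenyor, Zantov is earned (Rule 3).
With Fenion, Zantov, and Dorsab, Orbren is earned (Rule 2).
With Orbren and Dorsab, Wexxel is earned (Rule 4).
No rule produces Hexqor, and it is not given. Selmir would need Orbren, Hexqor, and Dorsab (Rule 1), but Hexqor is never earned.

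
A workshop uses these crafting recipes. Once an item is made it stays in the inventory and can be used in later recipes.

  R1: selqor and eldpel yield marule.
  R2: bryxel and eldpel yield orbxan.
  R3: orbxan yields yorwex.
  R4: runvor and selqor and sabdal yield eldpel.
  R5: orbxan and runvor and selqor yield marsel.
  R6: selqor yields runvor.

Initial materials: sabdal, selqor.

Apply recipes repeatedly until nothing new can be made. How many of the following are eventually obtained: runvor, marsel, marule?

Using R6, selqor makes runvor.
Using R4, runvor, selqor, and sabdal make eldpel.
Using R1, selqor and eldpel make marule.
runvor: reached.
marsel would need orbxan, runvor, and selqor (R5), but orbxan is never obtained.
marule: reached.
Reached: runvor and marule — 2 of the 3.

2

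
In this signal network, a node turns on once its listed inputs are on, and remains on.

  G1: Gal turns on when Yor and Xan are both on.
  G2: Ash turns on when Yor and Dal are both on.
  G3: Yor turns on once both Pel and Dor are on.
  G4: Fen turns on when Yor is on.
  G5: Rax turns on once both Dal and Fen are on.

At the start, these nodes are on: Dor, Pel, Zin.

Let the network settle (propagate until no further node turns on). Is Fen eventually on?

Yes

G3: Pel and Dor on → Yor on.
Yor is on, so Fen turns on (G4).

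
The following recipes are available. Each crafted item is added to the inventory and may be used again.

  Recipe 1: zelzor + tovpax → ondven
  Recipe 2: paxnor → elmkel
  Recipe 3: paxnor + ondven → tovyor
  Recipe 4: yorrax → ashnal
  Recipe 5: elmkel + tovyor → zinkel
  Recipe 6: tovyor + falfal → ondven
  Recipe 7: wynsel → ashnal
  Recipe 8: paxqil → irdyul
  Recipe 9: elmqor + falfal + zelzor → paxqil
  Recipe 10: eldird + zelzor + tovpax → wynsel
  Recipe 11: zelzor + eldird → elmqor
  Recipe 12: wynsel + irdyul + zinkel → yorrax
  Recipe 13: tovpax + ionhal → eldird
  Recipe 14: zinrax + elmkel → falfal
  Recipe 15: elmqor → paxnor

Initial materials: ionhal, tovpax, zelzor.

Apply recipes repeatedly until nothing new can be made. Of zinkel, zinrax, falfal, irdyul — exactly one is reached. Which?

zinkel

Using Recipe 13, tovpax and ionhal make eldird.
Using Recipe 1, zelzor and tovpax make ondven.
Using Recipe 11, zelzor and eldird make elmqor.
elmqor → paxnor (Recipe 15).
paxnor + ondven → tovyor (Recipe 3).
paxnor → elmkel (Recipe 2).
elmkel + tovyor → zinkel (Recipe 5).
No rule produces zinrax, and it is not given. falfal would need zinrax and elmkel (Recipe 14), but zinrax is never obtained. irdyul would need paxqil (Recipe 8), but paxqil is never obtained.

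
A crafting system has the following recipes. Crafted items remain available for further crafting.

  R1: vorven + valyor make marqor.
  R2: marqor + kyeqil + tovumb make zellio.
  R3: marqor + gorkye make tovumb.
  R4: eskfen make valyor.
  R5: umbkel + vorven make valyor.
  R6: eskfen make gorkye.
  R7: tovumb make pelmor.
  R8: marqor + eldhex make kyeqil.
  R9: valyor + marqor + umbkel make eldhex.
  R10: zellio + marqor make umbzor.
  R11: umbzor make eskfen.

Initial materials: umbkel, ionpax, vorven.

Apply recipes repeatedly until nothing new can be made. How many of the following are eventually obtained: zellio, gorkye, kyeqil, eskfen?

umbkel + vorven → valyor (R5).
vorven + valyor → marqor (R1).
valyor + marqor + umbkel → eldhex (R9).
Using R8, marqor and eldhex make kyeqil.
zellio would need marqor, kyeqil, and tovumb (R2), but tovumb is never obtained.
gorkye would need eskfen (R6), but eskfen is never obtained.
kyeqil: reached.
eskfen would need umbzor (R11), but umbzor is never obtained.
Reached: kyeqil — 1 of the 4.

1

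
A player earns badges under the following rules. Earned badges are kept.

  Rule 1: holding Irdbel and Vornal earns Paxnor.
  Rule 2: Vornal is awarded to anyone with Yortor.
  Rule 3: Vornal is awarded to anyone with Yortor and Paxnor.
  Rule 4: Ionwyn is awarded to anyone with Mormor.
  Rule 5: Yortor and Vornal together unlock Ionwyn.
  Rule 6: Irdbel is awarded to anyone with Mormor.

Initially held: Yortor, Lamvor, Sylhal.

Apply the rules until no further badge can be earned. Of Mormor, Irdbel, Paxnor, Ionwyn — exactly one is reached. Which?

Ionwyn

With Yortor, Vornal is earned (Rule 2).
With Yortor and Vornal, Ionwyn is earned (Rule 5).
Irdbel would need Mormor (Rule 6), but Mormor is never earned. No rule produces Mormor, and it is not given. Paxnor would need Irdbel and Vornal (Rule 1), but Irdbel is never earned.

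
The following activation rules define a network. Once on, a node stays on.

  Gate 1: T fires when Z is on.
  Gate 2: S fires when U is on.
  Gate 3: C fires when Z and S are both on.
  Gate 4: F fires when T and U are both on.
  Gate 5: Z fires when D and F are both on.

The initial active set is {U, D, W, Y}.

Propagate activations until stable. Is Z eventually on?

Z would need D and F (Gate 5), but F never turns on.

No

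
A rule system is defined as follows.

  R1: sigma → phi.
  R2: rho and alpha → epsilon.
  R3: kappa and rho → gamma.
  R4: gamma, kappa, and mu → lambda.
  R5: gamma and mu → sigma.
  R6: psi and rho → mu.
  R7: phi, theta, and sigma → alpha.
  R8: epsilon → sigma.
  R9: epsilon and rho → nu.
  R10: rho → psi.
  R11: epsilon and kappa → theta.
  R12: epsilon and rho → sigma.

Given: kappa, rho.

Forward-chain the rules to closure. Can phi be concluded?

Yes

rho holds, so psi follows (R10).
kappa and rho hold, so gamma follows (R3).
From psi and rho, R6 gives mu.
gamma and mu hold, so sigma follows (R5).
sigma holds, so phi follows (R1).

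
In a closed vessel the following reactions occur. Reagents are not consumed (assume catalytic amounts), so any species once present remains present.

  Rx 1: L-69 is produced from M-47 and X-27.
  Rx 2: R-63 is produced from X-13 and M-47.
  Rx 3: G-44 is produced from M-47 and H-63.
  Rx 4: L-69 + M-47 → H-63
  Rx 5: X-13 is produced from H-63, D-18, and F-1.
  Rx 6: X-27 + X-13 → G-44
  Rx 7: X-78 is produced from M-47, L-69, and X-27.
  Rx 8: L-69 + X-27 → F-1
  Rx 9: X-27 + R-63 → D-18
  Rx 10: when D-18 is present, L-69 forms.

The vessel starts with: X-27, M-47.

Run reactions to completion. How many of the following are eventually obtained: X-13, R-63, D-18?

X-13 would need H-63, D-18, and F-1 (Rx 5), but D-18 never forms.
R-63 would need X-13 and M-47 (Rx 2), but X-13 never forms.
D-18 would need X-27 and R-63 (Rx 9), but R-63 never forms.
None of the 3 are reached.

0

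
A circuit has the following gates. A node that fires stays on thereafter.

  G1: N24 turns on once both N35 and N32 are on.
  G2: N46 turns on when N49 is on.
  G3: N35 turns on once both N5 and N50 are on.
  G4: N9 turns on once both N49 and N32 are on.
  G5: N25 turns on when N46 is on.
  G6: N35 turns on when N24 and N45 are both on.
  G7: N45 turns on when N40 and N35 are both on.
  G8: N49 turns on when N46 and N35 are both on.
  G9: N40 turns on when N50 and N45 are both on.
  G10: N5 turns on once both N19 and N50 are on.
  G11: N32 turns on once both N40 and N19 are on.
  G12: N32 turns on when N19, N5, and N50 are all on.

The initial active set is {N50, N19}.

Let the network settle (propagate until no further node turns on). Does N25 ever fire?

No

N25 would need N46 (G5), but N46 never turns on.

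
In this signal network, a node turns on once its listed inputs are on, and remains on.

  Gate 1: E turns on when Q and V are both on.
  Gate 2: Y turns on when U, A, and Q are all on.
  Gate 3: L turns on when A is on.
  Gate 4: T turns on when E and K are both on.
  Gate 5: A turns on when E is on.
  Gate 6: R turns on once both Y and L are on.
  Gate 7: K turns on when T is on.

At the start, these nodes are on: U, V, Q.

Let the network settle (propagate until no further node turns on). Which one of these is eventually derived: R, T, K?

Gate 1: Q and V on → E on.
E is on, so A turns on (Gate 5).
Gate 3: A on → L on.
U, A, and Q are on, so Y turns on (Gate 2).
Gate 6: Y and L on → R on.
K would need T (Gate 7), but T never turns on. T would need E and K (Gate 4), but K never turns on.

R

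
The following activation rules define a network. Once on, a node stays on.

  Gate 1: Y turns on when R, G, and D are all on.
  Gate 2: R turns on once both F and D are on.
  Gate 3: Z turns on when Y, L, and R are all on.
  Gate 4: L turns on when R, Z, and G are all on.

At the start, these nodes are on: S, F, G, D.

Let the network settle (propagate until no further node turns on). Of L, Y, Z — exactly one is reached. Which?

Y

F and D are on, so R turns on (Gate 2).
Gate 1: R, G, and D on → Y on.
Z would need Y, L, and R (Gate 3), but L never turns on. L would need R, Z, and G (Gate 4), but Z never turns on.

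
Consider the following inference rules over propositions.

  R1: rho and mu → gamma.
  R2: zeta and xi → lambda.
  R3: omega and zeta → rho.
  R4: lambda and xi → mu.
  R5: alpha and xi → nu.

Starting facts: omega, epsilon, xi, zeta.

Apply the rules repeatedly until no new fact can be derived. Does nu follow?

No

nu would need alpha and xi (R5), but alpha is never established.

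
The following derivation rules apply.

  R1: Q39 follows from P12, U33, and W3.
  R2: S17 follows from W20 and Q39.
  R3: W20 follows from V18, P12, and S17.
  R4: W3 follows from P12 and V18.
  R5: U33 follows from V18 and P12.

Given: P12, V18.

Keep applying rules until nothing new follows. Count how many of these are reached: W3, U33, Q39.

From P12 and V18, R4 gives W3.
From V18 and P12, R5 gives U33.
From P12, U33, and W3, R1 gives Q39.
W3: reached.
U33: reached.
Q39: reached.
All 3 are reached.

3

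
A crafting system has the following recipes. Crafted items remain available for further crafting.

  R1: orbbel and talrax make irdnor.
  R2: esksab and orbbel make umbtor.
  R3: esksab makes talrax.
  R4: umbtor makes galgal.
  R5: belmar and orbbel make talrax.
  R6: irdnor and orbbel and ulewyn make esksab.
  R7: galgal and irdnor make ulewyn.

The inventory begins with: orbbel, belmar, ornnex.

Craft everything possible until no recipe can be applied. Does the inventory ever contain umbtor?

No

umbtor would need esksab and orbbel (R2), but esksab is never obtained.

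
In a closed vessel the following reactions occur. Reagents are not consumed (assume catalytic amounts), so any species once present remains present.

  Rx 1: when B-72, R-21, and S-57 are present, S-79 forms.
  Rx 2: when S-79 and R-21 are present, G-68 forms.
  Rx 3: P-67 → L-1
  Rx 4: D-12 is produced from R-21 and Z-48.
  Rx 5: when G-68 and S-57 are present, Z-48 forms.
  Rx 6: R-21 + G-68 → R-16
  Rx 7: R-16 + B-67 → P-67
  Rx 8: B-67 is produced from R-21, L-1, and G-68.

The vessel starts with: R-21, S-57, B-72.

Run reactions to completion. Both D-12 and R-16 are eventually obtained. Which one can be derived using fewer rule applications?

R-16

R-16: B-72, R-21, and S-57 present → S-79 forms (Rx 1). S-79 and R-21 present → G-68 forms (Rx 2). R-21 and G-68 present → R-16 forms (Rx 6). [3 rule applications]
D-12: B-72, R-21, and S-57 present → S-79 forms (Rx 1). S-79 and R-21 present → G-68 forms (Rx 2). G-68 and S-57 present → Z-48 forms (Rx 5). R-21 and Z-48 present → D-12 forms (Rx 4). [4 rule applications]
R-16 needs fewer.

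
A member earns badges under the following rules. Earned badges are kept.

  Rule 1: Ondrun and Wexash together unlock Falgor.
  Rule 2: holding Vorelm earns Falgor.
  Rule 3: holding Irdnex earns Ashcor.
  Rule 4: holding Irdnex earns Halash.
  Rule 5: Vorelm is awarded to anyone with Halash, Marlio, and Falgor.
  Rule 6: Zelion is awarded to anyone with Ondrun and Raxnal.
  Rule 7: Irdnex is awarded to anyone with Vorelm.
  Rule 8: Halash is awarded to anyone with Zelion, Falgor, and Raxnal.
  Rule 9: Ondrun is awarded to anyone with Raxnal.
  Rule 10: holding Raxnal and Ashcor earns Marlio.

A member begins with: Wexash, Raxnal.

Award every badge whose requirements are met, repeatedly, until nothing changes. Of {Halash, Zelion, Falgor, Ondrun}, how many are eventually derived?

With Raxnal, Ondrun is earned (Rule 9).
With Ondrun and Wexash, Falgor is earned (Rule 1).
With Ondrun and Raxnal, Zelion is earned (Rule 6).
With Zelion, Falgor, and Raxnal, Halash is earned (Rule 8).
Halash: reached.
Zelion: reached.
Falgor: reached.
Ondrun: reached.
All 4 are reached.

4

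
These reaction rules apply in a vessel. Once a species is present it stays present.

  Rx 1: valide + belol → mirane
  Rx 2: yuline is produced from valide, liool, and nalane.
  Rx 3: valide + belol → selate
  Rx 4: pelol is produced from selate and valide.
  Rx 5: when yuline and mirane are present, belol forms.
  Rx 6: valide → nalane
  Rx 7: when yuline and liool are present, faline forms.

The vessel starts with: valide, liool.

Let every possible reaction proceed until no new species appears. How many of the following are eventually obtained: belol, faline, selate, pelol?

valide present → nalane forms (Rx 6).
valide, liool, and nalane present → yuline forms (Rx 2).
yuline and liool present → faline forms (Rx 7).
belol would need yuline and mirane (Rx 5), but mirane never forms.
faline: reached.
selate would need valide and belol (Rx 3), but belol never forms.
pelol would need selate and valide (Rx 4), but selate never forms.
Reached: faline — 1 of the 4.

1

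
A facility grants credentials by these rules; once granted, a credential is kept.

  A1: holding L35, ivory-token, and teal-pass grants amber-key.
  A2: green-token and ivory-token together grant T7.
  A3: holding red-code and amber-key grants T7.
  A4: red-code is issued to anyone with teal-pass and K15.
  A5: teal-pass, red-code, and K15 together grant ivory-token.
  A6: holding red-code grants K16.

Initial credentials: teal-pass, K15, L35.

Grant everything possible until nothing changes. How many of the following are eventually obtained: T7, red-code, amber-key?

Holding teal-pass and K15 grants red-code (A4).
Holding teal-pass, red-code, and K15 grants ivory-token (A5).
Holding L35, ivory-token, and teal-pass grants amber-key (A1).
Holding red-code and amber-key grants T7 (A3).
T7: reached.
red-code: reached.
amber-key: reached.
All 3 are reached.

3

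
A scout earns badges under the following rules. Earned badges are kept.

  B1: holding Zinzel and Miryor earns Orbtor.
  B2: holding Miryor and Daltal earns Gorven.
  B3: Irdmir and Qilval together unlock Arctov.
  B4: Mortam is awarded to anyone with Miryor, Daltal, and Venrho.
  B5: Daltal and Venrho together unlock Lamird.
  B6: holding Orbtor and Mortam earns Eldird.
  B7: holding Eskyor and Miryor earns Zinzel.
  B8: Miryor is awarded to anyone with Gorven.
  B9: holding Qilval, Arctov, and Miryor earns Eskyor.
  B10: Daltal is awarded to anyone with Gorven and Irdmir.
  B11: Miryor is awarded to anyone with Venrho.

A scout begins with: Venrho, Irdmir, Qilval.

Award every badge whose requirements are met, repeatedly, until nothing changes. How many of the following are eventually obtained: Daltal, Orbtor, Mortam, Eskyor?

2

With Venrho, Miryor is earned (B11).
With Irdmir and Qilval, Arctov is earned (B3).
With Qilval, Arctov, and Miryor, Eskyor is earned (B9).
With Eskyor and Miryor, Zinzel is earned (B7).
With Zinzel and Miryor, Orbtor is earned (B1).
Daltal would need Gorven and Irdmir (B10), but Gorven is never earned.
Orbtor: reached.
Mortam would need Miryor, Daltal, and Venrho (B4), but Daltal is never earned.
Eskyor: reached.
Reached: Orbtor and Eskyor — 2 of the 4.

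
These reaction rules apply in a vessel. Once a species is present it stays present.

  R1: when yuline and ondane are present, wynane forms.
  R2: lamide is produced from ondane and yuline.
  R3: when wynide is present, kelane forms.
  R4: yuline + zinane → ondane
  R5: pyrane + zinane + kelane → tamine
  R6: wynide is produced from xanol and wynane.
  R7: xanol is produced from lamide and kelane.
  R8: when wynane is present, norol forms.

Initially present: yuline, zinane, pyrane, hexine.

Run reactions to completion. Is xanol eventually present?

xanol would need lamide and kelane (R7), but kelane never forms.

No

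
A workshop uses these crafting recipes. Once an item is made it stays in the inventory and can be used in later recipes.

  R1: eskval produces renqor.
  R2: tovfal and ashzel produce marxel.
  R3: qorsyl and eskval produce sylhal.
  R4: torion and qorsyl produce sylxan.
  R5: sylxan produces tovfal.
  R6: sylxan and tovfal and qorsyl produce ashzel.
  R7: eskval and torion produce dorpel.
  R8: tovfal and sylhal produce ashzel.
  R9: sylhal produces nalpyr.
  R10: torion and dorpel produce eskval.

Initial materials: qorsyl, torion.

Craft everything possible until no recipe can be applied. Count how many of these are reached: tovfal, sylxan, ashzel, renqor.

Using R4, torion and qorsyl make sylxan.
sylxan → tovfal (R5).
sylxan and tovfal and qorsyl → ashzel (R6).
tovfal: reached.
sylxan: reached.
ashzel: reached.
renqor would need eskval (R1), but eskval is never obtained.
Reached: tovfal, sylxan, and ashzel — 3 of the 4.

3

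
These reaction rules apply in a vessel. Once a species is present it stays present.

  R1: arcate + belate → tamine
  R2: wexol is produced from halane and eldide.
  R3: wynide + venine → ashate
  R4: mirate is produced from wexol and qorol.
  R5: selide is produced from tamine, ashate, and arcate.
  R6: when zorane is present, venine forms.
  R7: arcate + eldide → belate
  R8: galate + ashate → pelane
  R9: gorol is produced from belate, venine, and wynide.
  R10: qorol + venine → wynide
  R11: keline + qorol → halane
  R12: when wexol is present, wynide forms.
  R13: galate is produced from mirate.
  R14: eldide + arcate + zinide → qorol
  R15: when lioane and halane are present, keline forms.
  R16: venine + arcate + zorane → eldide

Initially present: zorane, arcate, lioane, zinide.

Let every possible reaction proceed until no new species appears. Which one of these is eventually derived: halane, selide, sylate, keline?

zorane present → venine forms (R6).
venine, arcate, and zorane present → eldide forms (R16).
eldide, arcate, and zinide present → qorol forms (R14).
arcate and eldide present → belate forms (R7).
arcate and belate present → tamine forms (R1).
qorol and venine present → wynide forms (R10).
wynide and venine present → ashate forms (R3).
tamine, ashate, and arcate present → selide forms (R5).
halane would need keline and qorol (R11), but keline never forms. keline would need lioane and halane (R15), but halane never forms. No rule produces sylate, and it is not given.

selide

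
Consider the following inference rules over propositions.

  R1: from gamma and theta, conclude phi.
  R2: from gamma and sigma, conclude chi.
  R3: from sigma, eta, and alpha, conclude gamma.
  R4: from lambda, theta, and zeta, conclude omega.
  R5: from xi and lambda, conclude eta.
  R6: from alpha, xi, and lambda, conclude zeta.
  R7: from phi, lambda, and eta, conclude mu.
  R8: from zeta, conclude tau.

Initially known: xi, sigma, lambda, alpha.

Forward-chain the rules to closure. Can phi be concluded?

phi would need gamma and theta (R1), but theta is never established.

No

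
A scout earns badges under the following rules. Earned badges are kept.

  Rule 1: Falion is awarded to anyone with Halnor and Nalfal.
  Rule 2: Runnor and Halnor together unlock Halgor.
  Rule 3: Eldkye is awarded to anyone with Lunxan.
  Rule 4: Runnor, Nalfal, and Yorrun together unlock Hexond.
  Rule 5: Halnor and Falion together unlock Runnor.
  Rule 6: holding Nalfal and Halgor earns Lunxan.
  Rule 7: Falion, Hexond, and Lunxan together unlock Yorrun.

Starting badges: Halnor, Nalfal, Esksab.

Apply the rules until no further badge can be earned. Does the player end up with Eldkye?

Yes

With Halnor and Nalfal, Falion is earned (Rule 1).
With Halnor and Falion, Runnor is earned (Rule 5).
With Runnor and Halnor, Halgor is earned (Rule 2).
With Nalfal and Halgor, Lunxan is earned (Rule 6).
With Lunxan, Eldkye is earned (Rule 3).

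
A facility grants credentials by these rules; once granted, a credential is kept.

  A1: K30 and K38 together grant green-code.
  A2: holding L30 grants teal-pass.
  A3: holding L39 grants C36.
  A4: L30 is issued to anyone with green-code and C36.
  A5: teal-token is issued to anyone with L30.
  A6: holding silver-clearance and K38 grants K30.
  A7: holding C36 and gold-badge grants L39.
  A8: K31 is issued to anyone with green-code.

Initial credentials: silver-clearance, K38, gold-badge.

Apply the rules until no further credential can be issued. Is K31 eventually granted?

Holding silver-clearance and K38 grants K30 (A6).
Holding K30 and K38 grants green-code (A1).
Holding green-code grants K31 (A8).

Yes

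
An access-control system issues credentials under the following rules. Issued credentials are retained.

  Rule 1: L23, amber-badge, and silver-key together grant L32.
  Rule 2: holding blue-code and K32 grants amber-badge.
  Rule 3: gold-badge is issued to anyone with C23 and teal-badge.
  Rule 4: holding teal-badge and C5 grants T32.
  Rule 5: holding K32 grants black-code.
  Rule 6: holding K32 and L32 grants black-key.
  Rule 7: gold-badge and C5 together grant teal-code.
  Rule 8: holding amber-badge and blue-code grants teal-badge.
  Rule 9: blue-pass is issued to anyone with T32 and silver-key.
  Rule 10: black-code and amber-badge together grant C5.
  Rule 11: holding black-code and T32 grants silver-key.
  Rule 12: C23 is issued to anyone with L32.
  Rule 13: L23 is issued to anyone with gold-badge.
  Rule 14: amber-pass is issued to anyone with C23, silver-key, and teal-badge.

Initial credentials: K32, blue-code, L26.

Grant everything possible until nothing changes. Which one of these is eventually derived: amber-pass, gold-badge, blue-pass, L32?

blue-pass

Holding K32 grants black-code (Rule 5).
Holding blue-code and K32 grants amber-badge (Rule 2).
Holding black-code and amber-badge grants C5 (Rule 10).
Holding amber-badge and blue-code grants teal-badge (Rule 8).
Holding teal-badge and C5 grants T32 (Rule 4).
Holding black-code and T32 grants silver-key (Rule 11).
Holding T32 and silver-key grants blue-pass (Rule 9).
amber-pass would need C23, silver-key, and teal-badge (Rule 14), but C23 is never granted. L32 would need L23, amber-badge, and silver-key (Rule 1), but L23 is never granted. gold-badge would need C23 and teal-badge (Rule 3), but C23 is never granted.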